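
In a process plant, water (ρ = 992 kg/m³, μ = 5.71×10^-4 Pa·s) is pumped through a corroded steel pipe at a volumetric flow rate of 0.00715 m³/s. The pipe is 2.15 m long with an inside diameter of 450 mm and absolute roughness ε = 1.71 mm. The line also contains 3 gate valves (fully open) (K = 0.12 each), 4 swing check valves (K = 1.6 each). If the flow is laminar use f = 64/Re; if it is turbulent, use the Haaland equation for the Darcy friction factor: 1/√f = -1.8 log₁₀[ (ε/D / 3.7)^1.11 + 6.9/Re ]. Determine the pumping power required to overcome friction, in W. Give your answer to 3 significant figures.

P ≈ 0.0495 W

Cross-sectional area A = πD²/4 = π(0.45)²/4 = 0.159 m²; mean velocity V = Q/A = 0.00715/0.159 = 0.04496 m/s.
Reynolds number Re = ρVD/μ = 992 · 0.04496 · 0.45 / 0.000571 = 3.515e+04.
Re > 4000 → turbulent. Relative roughness ε/D = 0.00171/0.45 = 0.0038. Haaland: 1/√f = -1.8 log₁₀[(0.0038/3.7)^1.11 + 6.9/3.515e+04] = -1.8 log₁₀[0.000482 + 0.000196] = 5.704, so f = 0.03074.
Total minor-loss coefficient ΣK = 3·0.12 + 4·1.6 = 6.76.
ΔP = [f·L/D + ΣK]·(ρV²/2) = [0.03074·2.15/0.45 + 6.76]·(992·0.04496²/2) = [0.1469 + 6.76]·1.002 = 6.924 Pa.
Pumping power P = QΔP = 0.00715·6.924 = 0.04951 W = 0.0495 W.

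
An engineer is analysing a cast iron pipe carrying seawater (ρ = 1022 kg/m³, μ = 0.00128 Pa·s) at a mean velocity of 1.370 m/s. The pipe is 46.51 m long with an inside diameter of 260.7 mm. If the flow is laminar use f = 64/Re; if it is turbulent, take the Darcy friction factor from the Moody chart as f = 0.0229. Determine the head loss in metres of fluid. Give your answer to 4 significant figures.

h_f ≈ 0.3908 m

Reynolds number Re = ρVD/μ = 1022 · 1.37 · 0.2607 / 0.00128 = 2.852e+05.
Re > 4000 → turbulent; use the Moody-chart value f = 0.0229.
Darcy-Weisbach: ΔP = f(L/D)(ρV²/2) = 0.0229·(46.51/0.2607)·(1022·1.37²/2) = 0.0229·178.4·959.1 = 3918 Pa.
Head loss h_f = ΔP/(ρg) = 3918/(1022·9.81) = 0.3908 m.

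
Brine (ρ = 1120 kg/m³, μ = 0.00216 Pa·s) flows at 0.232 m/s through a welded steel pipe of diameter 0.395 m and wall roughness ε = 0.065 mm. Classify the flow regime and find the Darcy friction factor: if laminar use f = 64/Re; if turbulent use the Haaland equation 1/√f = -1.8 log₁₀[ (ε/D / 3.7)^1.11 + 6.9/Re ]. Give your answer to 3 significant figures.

f ≈ 0.0214

Re = ρVD/μ = 1120·0.232·0.395/0.00216 = 4.752e+04.
Re > 4000 → turbulent. ε/D = 6.5e-05/0.395 = 0.000165; Haaland: 1/√f = -1.8 log₁₀[1.48e-05 + 0.000145] = 6.833, so f = 0.02142.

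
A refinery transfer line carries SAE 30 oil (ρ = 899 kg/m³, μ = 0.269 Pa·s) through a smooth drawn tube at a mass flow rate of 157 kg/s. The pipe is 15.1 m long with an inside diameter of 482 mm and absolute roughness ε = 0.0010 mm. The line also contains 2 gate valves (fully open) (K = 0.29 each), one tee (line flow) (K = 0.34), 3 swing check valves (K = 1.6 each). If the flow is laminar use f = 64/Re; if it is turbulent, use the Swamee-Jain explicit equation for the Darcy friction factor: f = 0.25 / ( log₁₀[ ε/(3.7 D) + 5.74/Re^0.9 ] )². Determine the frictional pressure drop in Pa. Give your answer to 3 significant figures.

A = πD²/4 = π(0.482)²/4 = 0.1825 m²; mean velocity V = ṁ/(ρA) = 157/(899 · 0.1825) = 0.9571 m/s.
Reynolds number Re = ρVD/μ = 899 · 0.9571 · 0.482 / 0.269 = 1542.
Re < 2300 → laminar flow, so f = 64/Re = 64/1542 = 0.04151 (the turbulent correlation is not needed).
Total minor-loss coefficient ΣK = 2·0.29 + 1·0.34 + 3·1.6 = 5.72.
ΔP = [f·L/D + ΣK]·(ρV²/2) = [0.04151·15.1/0.482 + 5.72]·(899·0.9571²/2) = [1.3 + 5.72]·411.8 = 2891 Pa.

ΔP ≈ 2890 Pa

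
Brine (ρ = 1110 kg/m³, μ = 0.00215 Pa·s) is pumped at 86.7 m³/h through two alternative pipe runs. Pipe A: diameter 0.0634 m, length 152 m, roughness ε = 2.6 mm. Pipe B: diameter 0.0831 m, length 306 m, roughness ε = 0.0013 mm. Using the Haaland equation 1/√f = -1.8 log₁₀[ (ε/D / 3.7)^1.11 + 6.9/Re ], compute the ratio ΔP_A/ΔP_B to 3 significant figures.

ΔP_A/ΔP_B ≈ 8.01

Pipe A: V = Q/A = 0.02408/0.003157 = 7.629 m/s; Re = 2.497e+05; ε/D = 0.041; Haaland → f = 0.06563; ΔP_A = f(L/D)(ρV²/2) = 5.082e+06 Pa.
Pipe B: V = Q/A = 0.02408/0.005424 = 4.44 m/s; Re = 1.905e+05; ε/D = 1.56e-05; Haaland → f = 0.01574; ΔP_B = f(L/D)(ρV²/2) = 6.342e+05 Pa.
ΔP_A/ΔP_B = 5.082e+06/6.342e+05 = 8.01.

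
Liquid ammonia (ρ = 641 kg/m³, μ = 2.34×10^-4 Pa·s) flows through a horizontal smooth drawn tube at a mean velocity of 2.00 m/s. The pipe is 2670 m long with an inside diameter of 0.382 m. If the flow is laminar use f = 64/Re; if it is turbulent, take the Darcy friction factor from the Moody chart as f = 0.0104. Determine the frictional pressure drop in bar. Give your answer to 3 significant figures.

ΔP ≈ 0.932 bar

Reynolds number Re = ρVD/μ = 641 · 2 · 0.382 / 0.000234 = 2.093e+06.
Re > 4000 → turbulent; use the Moody-chart value f = 0.0104.
Darcy-Weisbach: ΔP = f(L/D)(ρV²/2) = 0.0104·(2670/0.382)·(641·2²/2) = 0.0104·6990·1282 = 9.319e+04 Pa.
ΔP = 9.319e+04 Pa = 0.932 bar.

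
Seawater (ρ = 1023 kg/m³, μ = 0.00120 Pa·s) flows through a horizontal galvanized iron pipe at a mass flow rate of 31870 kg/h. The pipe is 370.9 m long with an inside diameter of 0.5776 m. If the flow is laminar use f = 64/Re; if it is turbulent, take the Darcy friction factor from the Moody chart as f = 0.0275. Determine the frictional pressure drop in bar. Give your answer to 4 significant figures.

ṁ = 31870 kg/h = 31870/3600 = 8.853 kg/s.
A = πD²/4 = π(0.5776)²/4 = 0.262 m²; mean velocity V = ṁ/(ρA) = 8.853/(1023 · 0.262) = 0.03303 m/s.
Reynolds number Re = ρVD/μ = 1023 · 0.03303 · 0.5776 / 0.0012 = 1.626e+04.
Re > 4000 → turbulent; use the Moody-chart value f = 0.0275.
Darcy-Weisbach: ΔP = f(L/D)(ρV²/2) = 0.0275·(370.9/0.5776)·(1023·0.03303²/2) = 0.0275·642.1·0.5579 = 9.852 Pa.
ΔP = 9.852 Pa = 9.852×10^-5 bar.

ΔP ≈ 9.852×10^-5 bar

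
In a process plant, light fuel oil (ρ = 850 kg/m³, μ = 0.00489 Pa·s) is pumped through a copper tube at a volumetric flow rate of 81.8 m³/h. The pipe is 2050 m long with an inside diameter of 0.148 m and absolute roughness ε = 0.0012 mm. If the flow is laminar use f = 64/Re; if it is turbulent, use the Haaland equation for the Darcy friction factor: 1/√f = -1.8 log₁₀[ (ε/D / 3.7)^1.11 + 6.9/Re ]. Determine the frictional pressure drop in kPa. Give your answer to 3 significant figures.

ΔP ≈ 233 kPa

Q = 81.8 m³/h = 81.8/3600 = 0.02272 m³/s.
Cross-sectional area A = πD²/4 = π(0.148)²/4 = 0.0172 m²; mean velocity V = Q/A = 0.02272/0.0172 = 1.321 m/s.
Reynolds number Re = ρVD/μ = 850 · 1.321 · 0.148 / 0.00489 = 3.398e+04.
Re > 4000 → turbulent. Relative roughness ε/D = 1.2e-06/0.148 = 8.11e-06. Haaland: 1/√f = -1.8 log₁₀[(8.11e-06/3.7)^1.11 + 6.9/3.398e+04] = -1.8 log₁₀[5.23e-07 + 0.000203] = 6.644, so f = 0.02265.
Darcy-Weisbach: ΔP = f(L/D)(ρV²/2) = 0.02265·(2050/0.148)·(850·1.321²/2) = 0.02265·1.385e+04·741.4 = 2.326e+05 Pa.
ΔP = 2.326e+05 Pa = 233 kPa.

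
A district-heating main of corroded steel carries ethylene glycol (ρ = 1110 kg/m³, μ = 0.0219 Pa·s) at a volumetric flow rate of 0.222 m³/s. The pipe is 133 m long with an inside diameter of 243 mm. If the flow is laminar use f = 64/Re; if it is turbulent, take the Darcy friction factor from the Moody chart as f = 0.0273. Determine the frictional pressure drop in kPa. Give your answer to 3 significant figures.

ΔP ≈ 190 kPa

Cross-sectional area A = πD²/4 = π(0.243)²/4 = 0.04638 m²; mean velocity V = Q/A = 0.222/0.04638 = 4.787 m/s.
Reynolds number Re = ρVD/μ = 1110 · 4.787 · 0.243 / 0.0219 = 5.896e+04.
Re > 4000 → turbulent; use the Moody-chart value f = 0.0273.
Darcy-Weisbach: ΔP = f(L/D)(ρV²/2) = 0.0273·(133/0.243)·(1110·4.787²/2) = 0.0273·547.3·1.272e+04 = 1.9e+05 Pa.
ΔP = 1.9e+05 Pa = 190 kPa.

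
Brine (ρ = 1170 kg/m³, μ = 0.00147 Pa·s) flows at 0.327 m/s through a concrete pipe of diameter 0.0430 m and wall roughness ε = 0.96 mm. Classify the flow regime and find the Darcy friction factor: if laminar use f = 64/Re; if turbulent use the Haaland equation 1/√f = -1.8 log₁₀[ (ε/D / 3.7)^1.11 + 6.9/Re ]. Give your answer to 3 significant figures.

f ≈ 0.0539

Re = ρVD/μ = 1170·0.327·0.043/0.00147 = 1.119e+04.
Re > 4000 → turbulent. ε/D = 0.00096/0.043 = 0.0223; Haaland: 1/√f = -1.8 log₁₀[0.00344 + 0.000617] = 4.305, so f = 0.05395.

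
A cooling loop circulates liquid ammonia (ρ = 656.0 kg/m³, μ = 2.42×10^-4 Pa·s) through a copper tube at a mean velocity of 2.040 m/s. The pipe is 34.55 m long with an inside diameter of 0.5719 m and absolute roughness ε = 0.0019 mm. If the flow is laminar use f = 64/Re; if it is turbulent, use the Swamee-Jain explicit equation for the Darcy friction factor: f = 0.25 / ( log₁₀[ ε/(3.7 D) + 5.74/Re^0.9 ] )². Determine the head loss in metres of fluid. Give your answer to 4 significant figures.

Reynolds number Re = ρVD/μ = 656 · 2.04 · 0.5719 / 0.000242 = 3.163e+06.
Re > 4000 → turbulent. Relative roughness ε/D = 1.9e-06/0.5719 = 3.32e-06. Swamee-Jain: f = 0.25/(log₁₀[3.32e-06/3.7 + 5.74/3.163e+06^0.9])² = 0.25/(log₁₀[8.98e-07 + 8.11e-06])² = 0.25/(-5.046)² = 0.00982.
Darcy-Weisbach: ΔP = f(L/D)(ρV²/2) = 0.00982·(34.55/0.5719)·(656·2.04²/2) = 0.00982·60.41·1365 = 809.8 Pa.
Head loss h_f = ΔP/(ρg) = 809.8/(656·9.81) = 0.1258 m.

h_f ≈ 0.1258 m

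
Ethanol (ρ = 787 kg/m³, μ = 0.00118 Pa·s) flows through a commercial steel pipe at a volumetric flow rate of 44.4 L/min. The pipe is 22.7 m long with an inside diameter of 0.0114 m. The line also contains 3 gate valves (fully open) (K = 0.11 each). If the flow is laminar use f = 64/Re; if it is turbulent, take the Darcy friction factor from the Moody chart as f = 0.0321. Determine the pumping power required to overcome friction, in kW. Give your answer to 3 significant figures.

Q = 44.4 L/min = 44.4/60000 = 0.00074 m³/s.
Cross-sectional area A = πD²/4 = π(0.0114)²/4 = 0.0001021 m²; mean velocity V = Q/A = 0.00074/0.0001021 = 7.25 m/s.
Reynolds number Re = ρVD/μ = 787 · 7.25 · 0.0114 / 0.00118 = 5.512e+04.
Re > 4000 → turbulent; use the Moody-chart value f = 0.0321.
Total minor-loss coefficient ΣK = 3·0.11 = 0.33.
ΔP = [f·L/D + ΣK]·(ρV²/2) = [0.0321·22.7/0.0114 + 0.33]·(787·7.25²/2) = [63.92 + 0.33]·2.068e+04 = 1.329e+06 Pa.
Pumping power P = QΔP = 0.00074·1.329e+06 = 983.3 W = 0.983 kW.

P ≈ 0.983 kW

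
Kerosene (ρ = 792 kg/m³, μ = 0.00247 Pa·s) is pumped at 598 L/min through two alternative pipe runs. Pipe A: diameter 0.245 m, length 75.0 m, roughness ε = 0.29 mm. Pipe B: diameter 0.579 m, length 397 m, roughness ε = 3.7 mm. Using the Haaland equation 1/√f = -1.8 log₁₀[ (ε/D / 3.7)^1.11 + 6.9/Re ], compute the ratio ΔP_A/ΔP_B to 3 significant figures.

Pipe A: V = Q/A = 0.009967/0.04714 = 0.2114 m/s; Re = 1.661e+04; ε/D = 0.00118; Haaland → f = 0.02901; ΔP_A = f(L/D)(ρV²/2) = 157.2 Pa.
Pipe B: V = Q/A = 0.009967/0.2633 = 0.03785 m/s; Re = 7028; ε/D = 0.00639; Haaland → f = 0.04125; ΔP_B = f(L/D)(ρV²/2) = 16.05 Pa.
ΔP_A/ΔP_B = 157.2/16.05 = 9.79.

ΔP_A/ΔP_B ≈ 9.79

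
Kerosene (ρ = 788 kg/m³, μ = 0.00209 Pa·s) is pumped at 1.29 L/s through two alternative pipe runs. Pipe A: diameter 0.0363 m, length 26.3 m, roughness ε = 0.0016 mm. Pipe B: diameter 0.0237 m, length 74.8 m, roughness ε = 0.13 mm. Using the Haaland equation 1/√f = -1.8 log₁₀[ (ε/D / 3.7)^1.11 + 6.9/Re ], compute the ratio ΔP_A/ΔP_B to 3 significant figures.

ΔP_A/ΔP_B ≈ 0.0328

Pipe A: V = Q/A = 0.00129/0.001035 = 1.246 m/s; Re = 1.706e+04; ε/D = 4.41e-05; Haaland → f = 0.02687; ΔP_A = f(L/D)(ρV²/2) = 1.192e+04 Pa.
Pipe B: V = Q/A = 0.00129/0.0004412 = 2.924 m/s; Re = 2.613e+04; ε/D = 0.00549; Haaland → f = 0.03418; ΔP_B = f(L/D)(ρV²/2) = 3.634e+05 Pa.
ΔP_A/ΔP_B = 1.192e+04/3.634e+05 = 0.0328.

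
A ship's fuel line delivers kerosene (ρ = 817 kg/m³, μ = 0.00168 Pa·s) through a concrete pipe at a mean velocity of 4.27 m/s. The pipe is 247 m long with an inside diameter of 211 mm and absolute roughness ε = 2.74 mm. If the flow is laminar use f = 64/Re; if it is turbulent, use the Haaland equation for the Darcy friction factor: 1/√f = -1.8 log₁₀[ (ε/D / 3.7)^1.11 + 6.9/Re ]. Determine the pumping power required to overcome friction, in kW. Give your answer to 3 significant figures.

P ≈ 54.3 kW

Reynolds number Re = ρVD/μ = 817 · 4.27 · 0.211 / 0.00168 = 4.382e+05.
Re > 4000 → turbulent. Relative roughness ε/D = 0.00274/0.211 = 0.013. Haaland: 1/√f = -1.8 log₁₀[(0.013/3.7)^1.11 + 6.9/4.382e+05] = -1.8 log₁₀[0.00188 + 1.57e-05] = 4.898, so f = 0.04168.
Darcy-Weisbach: ΔP = f(L/D)(ρV²/2) = 0.04168·(247/0.211)·(817·4.27²/2) = 0.04168·1171·7448 = 3.634e+05 Pa.
Q = V·A = 4.27·0.03497 = 0.1493 m³/s.
Pumping power P = QΔP = 0.1493·3.634e+05 = 54260 W = 54.3 kW.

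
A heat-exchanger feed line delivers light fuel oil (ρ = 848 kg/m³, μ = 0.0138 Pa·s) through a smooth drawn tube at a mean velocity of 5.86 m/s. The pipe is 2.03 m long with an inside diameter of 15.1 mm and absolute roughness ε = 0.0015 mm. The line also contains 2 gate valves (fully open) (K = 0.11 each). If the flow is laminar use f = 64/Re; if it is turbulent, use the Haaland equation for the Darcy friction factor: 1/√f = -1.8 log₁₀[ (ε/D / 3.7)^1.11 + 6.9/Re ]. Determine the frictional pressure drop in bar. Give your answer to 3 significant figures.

ΔP ≈ 0.754 bar

Reynolds number Re = ρVD/μ = 848 · 5.86 · 0.0151 / 0.0138 = 5437.
Re > 4000 → turbulent. Relative roughness ε/D = 1.5e-06/0.0151 = 9.93e-05. Haaland: 1/√f = -1.8 log₁₀[(9.93e-05/3.7)^1.11 + 6.9/5437] = -1.8 log₁₀[8.44e-06 + 0.00127] = 5.209, so f = 0.03686.
Total minor-loss coefficient ΣK = 2·0.11 = 0.22.
ΔP = [f·L/D + ΣK]·(ρV²/2) = [0.03686·2.03/0.0151 + 0.22]·(848·5.86²/2) = [4.955 + 0.22]·1.456e+04 = 7.535e+04 Pa.
ΔP = 7.535e+04 Pa = 0.754 bar.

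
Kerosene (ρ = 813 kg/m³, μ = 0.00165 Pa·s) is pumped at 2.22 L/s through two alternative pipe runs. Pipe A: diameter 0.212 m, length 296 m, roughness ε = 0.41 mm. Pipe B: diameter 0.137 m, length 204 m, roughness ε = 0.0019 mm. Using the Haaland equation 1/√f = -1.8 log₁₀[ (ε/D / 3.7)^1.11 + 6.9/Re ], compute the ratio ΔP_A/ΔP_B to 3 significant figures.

ΔP_A/ΔP_B ≈ 0.196

Pipe A: V = Q/A = 0.00222/0.0353 = 0.06289 m/s; Re = 6570; ε/D = 0.00193; Haaland → f = 0.03686; ΔP_A = f(L/D)(ρV²/2) = 82.76 Pa.
Pipe B: V = Q/A = 0.00222/0.01474 = 0.1506 m/s; Re = 1.017e+04; ε/D = 1.39e-05; Haaland → f = 0.03076; ΔP_B = f(L/D)(ρV²/2) = 422.3 Pa.
ΔP_A/ΔP_B = 82.76/422.3 = 0.196.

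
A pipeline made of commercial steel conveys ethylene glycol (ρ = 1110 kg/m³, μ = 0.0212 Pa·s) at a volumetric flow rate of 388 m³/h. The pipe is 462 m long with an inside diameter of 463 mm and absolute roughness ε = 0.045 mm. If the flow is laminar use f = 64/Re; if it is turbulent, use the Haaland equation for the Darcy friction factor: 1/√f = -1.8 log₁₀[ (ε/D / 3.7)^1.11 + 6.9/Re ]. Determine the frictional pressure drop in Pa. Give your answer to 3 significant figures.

Q = 388 m³/h = 388/3600 = 0.1078 m³/s.
Cross-sectional area A = πD²/4 = π(0.463)²/4 = 0.1684 m²; mean velocity V = Q/A = 0.1078/0.1684 = 0.6401 m/s.
Reynolds number Re = ρVD/μ = 1110 · 0.6401 · 0.463 / 0.0212 = 1.552e+04.
Re > 4000 → turbulent. Relative roughness ε/D = 4.5e-05/0.463 = 9.72e-05. Haaland: 1/√f = -1.8 log₁₀[(9.72e-05/3.7)^1.11 + 6.9/1.552e+04] = -1.8 log₁₀[8.23e-06 + 0.000445] = 6.019, so f = 0.0276.
Darcy-Weisbach: ΔP = f(L/D)(ρV²/2) = 0.0276·(462/0.463)·(1110·0.6401²/2) = 0.0276·997.8·227.4 = 6264 Pa.

ΔP ≈ 6260 Pa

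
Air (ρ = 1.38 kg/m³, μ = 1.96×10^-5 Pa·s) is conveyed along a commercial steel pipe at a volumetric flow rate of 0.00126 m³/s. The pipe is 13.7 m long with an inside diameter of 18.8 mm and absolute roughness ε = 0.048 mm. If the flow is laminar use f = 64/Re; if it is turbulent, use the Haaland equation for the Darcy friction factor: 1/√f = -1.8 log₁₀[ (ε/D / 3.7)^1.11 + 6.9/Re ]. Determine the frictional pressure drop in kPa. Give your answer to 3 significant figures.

Cross-sectional area A = πD²/4 = π(0.0188)²/4 = 0.0002776 m²; mean velocity V = Q/A = 0.00126/0.0002776 = 4.539 m/s.
Reynolds number Re = ρVD/μ = 1.38 · 4.539 · 0.0188 / 1.96e-05 = 6008.
Re > 4000 → turbulent. Relative roughness ε/D = 4.8e-05/0.0188 = 0.00255. Haaland: 1/√f = -1.8 log₁₀[(0.00255/3.7)^1.11 + 6.9/6008] = -1.8 log₁₀[0.00031 + 0.00115] = 5.105, so f = 0.03837.
Darcy-Weisbach: ΔP = f(L/D)(ρV²/2) = 0.03837·(13.7/0.0188)·(1.38·4.539²/2) = 0.03837·728.7·14.22 = 397.5 Pa.
ΔP = 397.5 Pa = 0.397 kPa.

ΔP ≈ 0.397 kPa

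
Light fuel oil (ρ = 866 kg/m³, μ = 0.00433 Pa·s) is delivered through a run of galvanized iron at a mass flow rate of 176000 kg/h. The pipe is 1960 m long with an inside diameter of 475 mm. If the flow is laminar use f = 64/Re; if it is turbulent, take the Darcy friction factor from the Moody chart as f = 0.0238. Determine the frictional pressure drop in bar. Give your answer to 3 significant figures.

ṁ = 176000 kg/h = 176000/3600 = 48.89 kg/s.
A = πD²/4 = π(0.475)²/4 = 0.1772 m²; mean velocity V = ṁ/(ρA) = 48.89/(866 · 0.1772) = 0.3186 m/s.
Reynolds number Re = ρVD/μ = 866 · 0.3186 · 0.475 / 0.00433 = 3.026e+04.
Re > 4000 → turbulent; use the Moody-chart value f = 0.0238.
Darcy-Weisbach: ΔP = f(L/D)(ρV²/2) = 0.0238·(1960/0.475)·(866·0.3186²/2) = 0.0238·4126·43.95 = 4316 Pa.
ΔP = 4316 Pa = 0.0432 bar.

ΔP ≈ 0.0432 bar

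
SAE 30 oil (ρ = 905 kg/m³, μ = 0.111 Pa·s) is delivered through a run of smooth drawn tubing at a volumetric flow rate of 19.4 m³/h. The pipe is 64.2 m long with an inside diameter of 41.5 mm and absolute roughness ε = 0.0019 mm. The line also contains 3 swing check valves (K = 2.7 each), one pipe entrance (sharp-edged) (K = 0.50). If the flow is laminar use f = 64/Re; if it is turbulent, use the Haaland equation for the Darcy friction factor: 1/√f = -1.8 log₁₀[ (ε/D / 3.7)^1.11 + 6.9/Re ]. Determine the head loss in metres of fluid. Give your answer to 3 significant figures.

Q = 19.4 m³/h = 19.4/3600 = 0.005389 m³/s.
Cross-sectional area A = πD²/4 = π(0.0415)²/4 = 0.001353 m²; mean velocity V = Q/A = 0.005389/0.001353 = 3.984 m/s.
Reynolds number Re = ρVD/μ = 905 · 3.984 · 0.0415 / 0.111 = 1348.
Re < 2300 → laminar flow, so f = 64/Re = 64/1348 = 0.04748 (the turbulent correlation is not needed).
Total minor-loss coefficient ΣK = 3·2.7 + 1·0.5 = 8.6.
ΔP = [f·L/D + ΣK]·(ρV²/2) = [0.04748·64.2/0.0415 + 8.6]·(905·3.984²/2) = [73.45 + 8.6]·7182 = 5.893e+05 Pa.
Head loss h_f = ΔP/(ρg) = 5.893e+05/(905·9.81) = 66.4 m.

h_f ≈ 66.4 m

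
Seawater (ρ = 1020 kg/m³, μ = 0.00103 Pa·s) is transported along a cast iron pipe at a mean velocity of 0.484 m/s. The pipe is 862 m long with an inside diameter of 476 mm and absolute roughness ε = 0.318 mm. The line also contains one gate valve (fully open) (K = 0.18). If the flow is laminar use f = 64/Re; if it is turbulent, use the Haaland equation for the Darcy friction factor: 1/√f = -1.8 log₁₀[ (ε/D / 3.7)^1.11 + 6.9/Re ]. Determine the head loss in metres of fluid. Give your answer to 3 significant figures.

h_f ≈ 0.419 m

Reynolds number Re = ρVD/μ = 1020 · 0.484 · 0.476 / 0.00103 = 2.281e+05.
Re > 4000 → turbulent. Relative roughness ε/D = 0.000318/0.476 = 0.000668. Haaland: 1/√f = -1.8 log₁₀[(0.000668/3.7)^1.11 + 6.9/2.281e+05] = -1.8 log₁₀[7e-05 + 3.02e-05] = 7.198, so f = 0.0193.
Total minor-loss coefficient ΣK = 1·0.18 = 0.18.
ΔP = [f·L/D + ΣK]·(ρV²/2) = [0.0193·862/0.476 + 0.18]·(1020·0.484²/2) = [34.95 + 0.18]·119.5 = 4197 Pa.
Head loss h_f = ΔP/(ρg) = 4197/(1020·9.81) = 0.419 m.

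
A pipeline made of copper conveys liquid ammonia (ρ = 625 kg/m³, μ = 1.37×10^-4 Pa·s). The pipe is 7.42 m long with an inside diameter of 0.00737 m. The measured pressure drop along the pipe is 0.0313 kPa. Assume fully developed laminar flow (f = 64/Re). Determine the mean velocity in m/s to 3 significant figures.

For laminar flow, f = 64/Re with Re = ρVD/μ, so Darcy-Weisbach reduces to ΔP = 32μLV/D². Solving for V: V = ΔP·D²/(32μL) = 31.3·(0.00737)²/(32·0.000137·7.42) = 0.05226 m/s.
Check: Re = ρVD/μ = 625·0.05226·0.00737/0.000137 = 1757 < 2300, so the laminar assumption holds.

V ≈ 0.0523 m/s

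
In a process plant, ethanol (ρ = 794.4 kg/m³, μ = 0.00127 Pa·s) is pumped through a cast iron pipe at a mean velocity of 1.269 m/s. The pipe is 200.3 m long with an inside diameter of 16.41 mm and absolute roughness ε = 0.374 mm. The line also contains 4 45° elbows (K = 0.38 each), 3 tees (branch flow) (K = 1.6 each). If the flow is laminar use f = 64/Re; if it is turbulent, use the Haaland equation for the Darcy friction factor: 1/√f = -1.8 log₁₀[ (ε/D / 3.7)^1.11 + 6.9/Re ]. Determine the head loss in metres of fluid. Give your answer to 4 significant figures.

h_f ≈ 54.53 m

Reynolds number Re = ρVD/μ = 794.4 · 1.269 · 0.01641 / 0.00127 = 1.303e+04.
Re > 4000 → turbulent. Relative roughness ε/D = 0.000374/0.01641 = 0.0228. Haaland: 1/√f = -1.8 log₁₀[(0.0228/3.7)^1.11 + 6.9/1.303e+04] = -1.8 log₁₀[0.00352 + 0.00053] = 4.307, so f = 0.05391.
Total minor-loss coefficient ΣK = 4·0.38 + 3·1.6 = 6.32.
ΔP = [f·L/D + ΣK]·(ρV²/2) = [0.05391·200.3/0.01641 + 6.32]·(794.4·1.269²/2) = [658 + 6.32]·639.6 = 4.25e+05 Pa.
Head loss h_f = ΔP/(ρg) = 4.25e+05/(794.4·9.81) = 54.53 m.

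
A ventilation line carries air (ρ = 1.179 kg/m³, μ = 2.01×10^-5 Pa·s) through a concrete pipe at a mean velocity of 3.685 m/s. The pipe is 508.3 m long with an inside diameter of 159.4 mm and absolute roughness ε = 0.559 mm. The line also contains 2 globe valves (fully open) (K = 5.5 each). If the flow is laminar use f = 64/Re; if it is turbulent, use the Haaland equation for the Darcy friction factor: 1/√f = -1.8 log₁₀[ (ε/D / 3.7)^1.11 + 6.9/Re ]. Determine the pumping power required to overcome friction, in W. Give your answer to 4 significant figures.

P ≈ 63.30 W

Reynolds number Re = ρVD/μ = 1.179 · 3.685 · 0.1594 / 2.01e-05 = 3.445e+04.
Re > 4000 → turbulent. Relative roughness ε/D = 0.000559/0.1594 = 0.00351. Haaland: 1/√f = -1.8 log₁₀[(0.00351/3.7)^1.11 + 6.9/3.445e+04] = -1.8 log₁₀[0.000441 + 0.0002] = 5.748, so f = 0.03027.
Total minor-loss coefficient ΣK = 2·5.5 = 11.
ΔP = [f·L/D + ΣK]·(ρV²/2) = [0.03027·508.3/0.1594 + 11]·(1.179·3.685²/2) = [96.53 + 11]·8.005 = 860.7 Pa.
Q = V·A = 3.685·0.01996 = 0.07354 m³/s.
Pumping power P = QΔP = 0.07354·860.7 = 63.296 W = 63.30 W.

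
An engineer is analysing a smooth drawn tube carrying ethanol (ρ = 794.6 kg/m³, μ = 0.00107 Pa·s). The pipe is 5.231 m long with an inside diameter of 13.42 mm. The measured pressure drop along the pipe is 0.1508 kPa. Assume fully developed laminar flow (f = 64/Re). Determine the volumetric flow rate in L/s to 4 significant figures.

For laminar flow, f = 64/Re with Re = ρVD/μ, so Darcy-Weisbach reduces to ΔP = 32μLV/D². Solving for V: V = ΔP·D²/(32μL) = 150.8·(0.01342)²/(32·0.00107·5.231) = 0.1516 m/s.
Check: Re = ρVD/μ = 794.6·0.1516·0.01342/0.00107 = 1511 < 2300, so the laminar assumption holds.
Q = V·A = 0.1516·(π/4·0.01342²) = 2.145e-05 m³/s = 0.02145 L/s.

Q ≈ 0.02145 L/s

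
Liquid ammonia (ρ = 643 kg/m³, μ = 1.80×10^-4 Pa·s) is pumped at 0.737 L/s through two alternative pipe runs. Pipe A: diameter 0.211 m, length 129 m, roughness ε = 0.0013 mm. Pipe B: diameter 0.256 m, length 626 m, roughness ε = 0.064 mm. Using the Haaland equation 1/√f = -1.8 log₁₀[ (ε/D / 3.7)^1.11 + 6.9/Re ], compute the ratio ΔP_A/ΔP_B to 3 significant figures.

Pipe A: V = Q/A = 0.000737/0.03497 = 0.02108 m/s; Re = 1.589e+04; ε/D = 6.16e-06; Haaland → f = 0.02731; ΔP_A = f(L/D)(ρV²/2) = 2.385 Pa.
Pipe B: V = Q/A = 0.000737/0.05147 = 0.01432 m/s; Re = 1.309e+04; ε/D = 0.00025; Haaland → f = 0.02905; ΔP_B = f(L/D)(ρV²/2) = 4.683 Pa.
ΔP_A/ΔP_B = 2.385/4.683 = 0.509.

ΔP_A/ΔP_B ≈ 0.509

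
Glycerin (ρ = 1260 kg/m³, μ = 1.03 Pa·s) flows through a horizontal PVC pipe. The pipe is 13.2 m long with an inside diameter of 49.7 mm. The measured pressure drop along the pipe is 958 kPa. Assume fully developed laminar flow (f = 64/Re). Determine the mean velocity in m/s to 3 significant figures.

V ≈ 5.44 m/s

For laminar flow, f = 64/Re with Re = ρVD/μ, so Darcy-Weisbach reduces to ΔP = 32μLV/D². Solving for V: V = ΔP·D²/(32μL) = 9.58e+05·(0.0497)²/(32·1.03·13.2) = 5.439 m/s.
Check: Re = ρVD/μ = 1260·5.439·0.0497/1.03 = 330.7 < 2300, so the laminar assumption holds.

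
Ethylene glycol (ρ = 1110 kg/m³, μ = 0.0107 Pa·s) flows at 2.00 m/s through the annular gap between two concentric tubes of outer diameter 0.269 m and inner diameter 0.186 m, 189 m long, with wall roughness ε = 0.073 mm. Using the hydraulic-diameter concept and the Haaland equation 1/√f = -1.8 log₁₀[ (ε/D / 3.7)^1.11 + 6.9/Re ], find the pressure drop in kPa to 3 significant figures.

ΔP ≈ 143 kPa

Hydraulic diameter D_h = 4A/P = D_o - D_i = 0.269 - 0.186 = 0.083 m.
Re = ρVD_h/μ = 1110·2·0.083/0.0107 = 1.722e+04.
ε/D_h = 7.3e-05/0.083 = 0.00088; Haaland gives 1/√f = -1.8 log₁₀[9.49e-05+0.000401] = 5.949, so f = 0.02826.
ΔP = f(L/D_h)(ρV²/2) = 0.02826·189/0.083·2220 = 1.429e+05 Pa.
ΔP = 143 kPa.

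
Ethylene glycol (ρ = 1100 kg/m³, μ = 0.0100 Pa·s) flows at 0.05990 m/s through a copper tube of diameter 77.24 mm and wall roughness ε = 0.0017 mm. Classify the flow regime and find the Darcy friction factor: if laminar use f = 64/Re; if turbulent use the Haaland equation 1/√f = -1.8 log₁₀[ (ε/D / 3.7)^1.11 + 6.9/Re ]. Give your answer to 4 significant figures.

Re = ρVD/μ = 1100·0.0599·0.07724/0.01 = 508.9.
Re < 2300 → laminar, so f = 64/Re = 0.1258 (roughness is irrelevant in laminar flow).

f ≈ 0.1258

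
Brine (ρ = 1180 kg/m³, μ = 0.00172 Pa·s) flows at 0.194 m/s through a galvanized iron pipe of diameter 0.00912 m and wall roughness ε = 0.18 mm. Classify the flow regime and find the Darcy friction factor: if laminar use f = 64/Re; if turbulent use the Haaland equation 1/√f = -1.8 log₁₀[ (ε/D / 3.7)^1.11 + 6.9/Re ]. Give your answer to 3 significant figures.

f ≈ 0.0527

Re = ρVD/μ = 1180·0.194·0.00912/0.00172 = 1214.
Re < 2300 → laminar, so f = 64/Re = 0.05273 (roughness is irrelevant in laminar flow).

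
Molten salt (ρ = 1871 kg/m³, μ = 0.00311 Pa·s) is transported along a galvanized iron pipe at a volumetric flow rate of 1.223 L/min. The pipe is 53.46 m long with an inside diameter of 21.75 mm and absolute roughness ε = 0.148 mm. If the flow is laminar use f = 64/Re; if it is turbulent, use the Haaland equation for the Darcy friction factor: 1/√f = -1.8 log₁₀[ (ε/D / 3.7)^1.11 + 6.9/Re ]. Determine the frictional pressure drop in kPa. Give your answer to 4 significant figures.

ΔP ≈ 0.6170 kPa

Q = 1.223 L/min = 1.223/60000 = 2.038e-05 m³/s.
Cross-sectional area A = πD²/4 = π(0.02175)²/4 = 0.0003715 m²; mean velocity V = Q/A = 2.038e-05/0.0003715 = 0.05486 m/s.
Reynolds number Re = ρVD/μ = 1871 · 0.05486 · 0.02175 / 0.00311 = 717.9.
Re < 2300 → laminar flow, so f = 64/Re = 64/717.9 = 0.08915 (the turbulent correlation is not needed).
Darcy-Weisbach: ΔP = f(L/D)(ρV²/2) = 0.08915·(53.46/0.02175)·(1871·0.05486²/2) = 0.08915·2458·2.816 = 617 Pa.
ΔP = 617 Pa = 0.6170 kPa.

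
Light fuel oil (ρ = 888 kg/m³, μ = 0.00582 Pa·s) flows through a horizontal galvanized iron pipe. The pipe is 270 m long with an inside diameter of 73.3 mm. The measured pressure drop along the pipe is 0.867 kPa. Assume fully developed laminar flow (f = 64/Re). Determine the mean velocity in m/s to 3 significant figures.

V ≈ 0.0926 m/s

For laminar flow, f = 64/Re with Re = ρVD/μ, so Darcy-Weisbach reduces to ΔP = 32μLV/D². Solving for V: V = ΔP·D²/(32μL) = 867·(0.0733)²/(32·0.00582·270) = 0.09264 m/s.
Check: Re = ρVD/μ = 888·0.09264·0.0733/0.00582 = 1036 < 2300, so the laminar assumption holds.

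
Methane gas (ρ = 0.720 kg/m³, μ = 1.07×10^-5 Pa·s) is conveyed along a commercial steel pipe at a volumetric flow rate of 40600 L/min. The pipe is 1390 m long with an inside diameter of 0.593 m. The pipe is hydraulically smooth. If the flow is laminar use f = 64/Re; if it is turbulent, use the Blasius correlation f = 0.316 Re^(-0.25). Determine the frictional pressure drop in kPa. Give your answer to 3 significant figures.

Q = 40600 L/min = 40600/60000 = 0.6767 m³/s.
Cross-sectional area A = πD²/4 = π(0.593)²/4 = 0.2762 m²; mean velocity V = Q/A = 0.6767/0.2762 = 2.45 m/s.
Reynolds number Re = ρVD/μ = 0.72 · 2.45 · 0.593 / 1.07e-05 = 9.776e+04.
Re > 4000 → turbulent. Smooth-pipe (Blasius): f = 0.316 Re^(-0.25) = 0.316/(9.776e+04)^0.25 = 0.01787.
Darcy-Weisbach: ΔP = f(L/D)(ρV²/2) = 0.01787·(1390/0.593)·(0.72·2.45²/2) = 0.01787·2344·2.161 = 90.52 Pa.
ΔP = 90.52 Pa = 0.0905 kPa.

ΔP ≈ 0.0905 kPa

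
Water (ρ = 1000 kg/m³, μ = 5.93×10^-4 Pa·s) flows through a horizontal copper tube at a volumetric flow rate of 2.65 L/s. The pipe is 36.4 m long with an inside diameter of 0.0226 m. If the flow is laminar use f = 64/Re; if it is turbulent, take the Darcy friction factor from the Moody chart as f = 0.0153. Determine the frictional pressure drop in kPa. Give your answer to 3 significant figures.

ΔP ≈ 538 kPa

Q = 2.65 L/s = 2.65/1000 = 0.00265 m³/s.
Cross-sectional area A = πD²/4 = π(0.0226)²/4 = 0.0004011 m²; mean velocity V = Q/A = 0.00265/0.0004011 = 6.606 m/s.
Reynolds number Re = ρVD/μ = 1000 · 6.606 · 0.0226 / 0.000593 = 2.518e+05.
Re > 4000 → turbulent; use the Moody-chart value f = 0.0153.
Darcy-Weisbach: ΔP = f(L/D)(ρV²/2) = 0.0153·(36.4/0.0226)·(1000·6.606²/2) = 0.0153·1611·2.182e+04 = 5.377e+05 Pa.
ΔP = 5.377e+05 Pa = 538 kPa.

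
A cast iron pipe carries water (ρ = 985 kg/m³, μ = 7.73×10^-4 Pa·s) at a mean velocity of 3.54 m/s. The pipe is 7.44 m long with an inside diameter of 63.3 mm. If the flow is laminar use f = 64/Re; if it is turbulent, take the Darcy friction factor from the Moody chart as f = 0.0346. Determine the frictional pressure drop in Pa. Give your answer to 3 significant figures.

ΔP ≈ 25100 Pa

Reynolds number Re = ρVD/μ = 985 · 3.54 · 0.0633 / 0.000773 = 2.855e+05.
Re > 4000 → turbulent; use the Moody-chart value f = 0.0346.
Darcy-Weisbach: ΔP = f(L/D)(ρV²/2) = 0.0346·(7.44/0.0633)·(985·3.54²/2) = 0.0346·117.5·6172 = 2.51e+04 Pa.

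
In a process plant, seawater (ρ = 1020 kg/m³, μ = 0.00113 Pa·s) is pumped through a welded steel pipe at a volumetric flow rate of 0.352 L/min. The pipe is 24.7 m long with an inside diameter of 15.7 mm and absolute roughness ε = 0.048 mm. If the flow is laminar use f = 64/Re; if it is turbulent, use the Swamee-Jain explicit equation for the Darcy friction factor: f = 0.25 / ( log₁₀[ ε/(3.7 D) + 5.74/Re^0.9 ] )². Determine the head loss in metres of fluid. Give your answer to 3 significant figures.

h_f ≈ 0.0110 m

Q = 0.352 L/min = 0.352/60000 = 5.867e-06 m³/s.
Cross-sectional area A = πD²/4 = π(0.0157)²/4 = 0.0001936 m²; mean velocity V = Q/A = 5.867e-06/0.0001936 = 0.0303 m/s.
Reynolds number Re = ρVD/μ = 1020 · 0.0303 · 0.0157 / 0.00113 = 429.5.
Re < 2300 → laminar flow, so f = 64/Re = 64/429.5 = 0.149 (the turbulent correlation is not needed).
Darcy-Weisbach: ΔP = f(L/D)(ρV²/2) = 0.149·(24.7/0.0157)·(1020·0.0303²/2) = 0.149·1573·0.4684 = 109.8 Pa.
Head loss h_f = ΔP/(ρg) = 109.8/(1020·9.81) = 0.0110 m.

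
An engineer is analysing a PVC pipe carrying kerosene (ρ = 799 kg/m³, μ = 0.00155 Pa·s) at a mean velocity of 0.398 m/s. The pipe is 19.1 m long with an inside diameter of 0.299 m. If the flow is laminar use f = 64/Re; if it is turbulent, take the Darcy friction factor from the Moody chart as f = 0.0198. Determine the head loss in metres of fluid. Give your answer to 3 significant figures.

h_f ≈ 0.0102 m

Reynolds number Re = ρVD/μ = 799 · 0.398 · 0.299 / 0.00155 = 6.134e+04.
Re > 4000 → turbulent; use the Moody-chart value f = 0.0198.
Darcy-Weisbach: ΔP = f(L/D)(ρV²/2) = 0.0198·(19.1/0.299)·(799·0.398²/2) = 0.0198·63.88·63.28 = 80.04 Pa.
Head loss h_f = ΔP/(ρg) = 80.04/(799·9.81) = 0.0102 m.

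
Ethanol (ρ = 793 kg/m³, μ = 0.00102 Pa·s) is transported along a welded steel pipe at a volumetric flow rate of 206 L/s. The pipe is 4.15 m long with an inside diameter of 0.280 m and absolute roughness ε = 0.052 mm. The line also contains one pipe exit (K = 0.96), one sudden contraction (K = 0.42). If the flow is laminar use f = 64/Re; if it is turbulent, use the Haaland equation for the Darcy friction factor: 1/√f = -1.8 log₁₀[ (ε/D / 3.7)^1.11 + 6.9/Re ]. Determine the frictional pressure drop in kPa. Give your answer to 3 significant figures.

ΔP ≈ 7.09 kPa

Q = 206 L/s = 206/1000 = 0.206 m³/s.
Cross-sectional area A = πD²/4 = π(0.28)²/4 = 0.06158 m²; mean velocity V = Q/A = 0.206/0.06158 = 3.346 m/s.
Reynolds number Re = ρVD/μ = 793 · 3.346 · 0.28 / 0.00102 = 7.283e+05.
Re > 4000 → turbulent. Relative roughness ε/D = 5.2e-05/0.28 = 0.000186. Haaland: 1/√f = -1.8 log₁₀[(0.000186/3.7)^1.11 + 6.9/7.283e+05] = -1.8 log₁₀[1.69e-05 + 9.47e-06] = 8.242, so f = 0.01472.
Total minor-loss coefficient ΣK = 1·0.96 + 1·0.42 = 1.38.
ΔP = [f·L/D + ΣK]·(ρV²/2) = [0.01472·4.15/0.28 + 1.38]·(793·3.346²/2) = [0.2182 + 1.38]·4438 = 7092 Pa.
ΔP = 7092 Pa = 7.09 kPa.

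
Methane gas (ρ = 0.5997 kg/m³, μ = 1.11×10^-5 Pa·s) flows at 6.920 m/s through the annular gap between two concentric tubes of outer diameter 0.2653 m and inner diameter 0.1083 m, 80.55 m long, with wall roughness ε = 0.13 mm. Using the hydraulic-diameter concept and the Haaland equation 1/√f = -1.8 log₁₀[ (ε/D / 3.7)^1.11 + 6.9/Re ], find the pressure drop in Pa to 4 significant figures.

ΔP ≈ 167.4 Pa

Hydraulic diameter D_h = 4A/P = D_o - D_i = 0.2653 - 0.1083 = 0.157 m.
Re = ρVD_h/μ = 0.5997·6.92·0.157/1.11e-05 = 5.87e+04.
ε/D_h = 0.00013/0.157 = 0.000828; Haaland gives 1/√f = -1.8 log₁₀[8.88e-05+0.000118] = 6.634, so f = 0.02272.
ΔP = f(L/D_h)(ρV²/2) = 0.02272·80.55/0.157·14.36 = 167.4 Pa.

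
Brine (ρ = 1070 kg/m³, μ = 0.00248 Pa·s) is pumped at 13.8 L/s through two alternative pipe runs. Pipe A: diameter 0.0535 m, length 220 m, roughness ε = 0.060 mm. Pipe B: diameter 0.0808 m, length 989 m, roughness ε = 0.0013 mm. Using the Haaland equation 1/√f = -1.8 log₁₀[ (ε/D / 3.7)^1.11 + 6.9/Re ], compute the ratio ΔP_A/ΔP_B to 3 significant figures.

Pipe A: V = Q/A = 0.0138/0.002248 = 6.139 m/s; Re = 1.417e+05; ε/D = 0.00112; Haaland → f = 0.02181; ΔP_A = f(L/D)(ρV²/2) = 1.808e+06 Pa.
Pipe B: V = Q/A = 0.0138/0.005128 = 2.691 m/s; Re = 9.382e+04; ε/D = 1.61e-05; Haaland → f = 0.01812; ΔP_B = f(L/D)(ρV²/2) = 8.596e+05 Pa.
ΔP_A/ΔP_B = 1.808e+06/8.596e+05 = 2.10.

ΔP_A/ΔP_B ≈ 2.10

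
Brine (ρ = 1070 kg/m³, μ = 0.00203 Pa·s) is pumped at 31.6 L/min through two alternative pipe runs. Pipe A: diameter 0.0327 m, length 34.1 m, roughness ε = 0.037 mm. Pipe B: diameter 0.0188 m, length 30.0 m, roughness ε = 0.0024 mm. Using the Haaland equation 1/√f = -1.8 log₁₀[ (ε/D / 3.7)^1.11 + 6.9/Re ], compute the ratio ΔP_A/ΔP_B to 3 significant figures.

ΔP_A/ΔP_B ≈ 0.0861

Pipe A: V = Q/A = 0.0005267/0.0008398 = 0.6271 m/s; Re = 1.081e+04; ε/D = 0.00113; Haaland → f = 0.03177; ΔP_A = f(L/D)(ρV²/2) = 6970 Pa.
Pipe B: V = Q/A = 0.0005267/0.0002776 = 1.897 m/s; Re = 1.88e+04; ε/D = 0.000128; Haaland → f = 0.02635; ΔP_B = f(L/D)(ρV²/2) = 8.098e+04 Pa.
ΔP_A/ΔP_B = 6970/8.098e+04 = 0.0861.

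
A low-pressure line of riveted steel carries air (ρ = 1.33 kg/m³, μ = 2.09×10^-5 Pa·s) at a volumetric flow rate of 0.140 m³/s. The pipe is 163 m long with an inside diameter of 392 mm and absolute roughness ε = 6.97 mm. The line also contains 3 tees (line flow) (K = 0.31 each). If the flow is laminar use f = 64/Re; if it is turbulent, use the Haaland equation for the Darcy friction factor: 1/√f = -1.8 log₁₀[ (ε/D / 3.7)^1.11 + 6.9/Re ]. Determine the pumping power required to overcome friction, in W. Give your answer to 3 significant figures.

P ≈ 2.62 W

Cross-sectional area A = πD²/4 = π(0.392)²/4 = 0.1207 m²; mean velocity V = Q/A = 0.14/0.1207 = 1.16 m/s.
Reynolds number Re = ρVD/μ = 1.33 · 1.16 · 0.392 / 2.09e-05 = 2.894e+04.
Re > 4000 → turbulent. Relative roughness ε/D = 0.00697/0.392 = 0.0178. Haaland: 1/√f = -1.8 log₁₀[(0.0178/3.7)^1.11 + 6.9/2.894e+04] = -1.8 log₁₀[0.00267 + 0.000238] = 4.565, so f = 0.04799.
Total minor-loss coefficient ΣK = 3·0.31 = 0.93.
ΔP = [f·L/D + ΣK]·(ρV²/2) = [0.04799·163/0.392 + 0.93]·(1.33·1.16²/2) = [19.95 + 0.93]·0.8949 = 18.69 Pa.
Pumping power P = QΔP = 0.14·18.69 = 2.616 W = 2.62 W.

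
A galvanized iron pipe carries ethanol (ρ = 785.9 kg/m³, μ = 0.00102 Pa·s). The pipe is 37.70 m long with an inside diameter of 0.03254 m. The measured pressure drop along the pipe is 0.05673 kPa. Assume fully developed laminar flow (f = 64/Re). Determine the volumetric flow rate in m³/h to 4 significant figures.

For laminar flow, f = 64/Re with Re = ρVD/μ, so Darcy-Weisbach reduces to ΔP = 32μLV/D². Solving for V: V = ΔP·D²/(32μL) = 56.73·(0.03254)²/(32·0.00102·37.7) = 0.04882 m/s.
Check: Re = ρVD/μ = 785.9·0.04882·0.03254/0.00102 = 1224 < 2300, so the laminar assumption holds.
Q = V·A = 0.04882·(π/4·0.03254²) = 4.06e-05 m³/s = 0.1461 m³/h.

Q ≈ 0.1461 m³/h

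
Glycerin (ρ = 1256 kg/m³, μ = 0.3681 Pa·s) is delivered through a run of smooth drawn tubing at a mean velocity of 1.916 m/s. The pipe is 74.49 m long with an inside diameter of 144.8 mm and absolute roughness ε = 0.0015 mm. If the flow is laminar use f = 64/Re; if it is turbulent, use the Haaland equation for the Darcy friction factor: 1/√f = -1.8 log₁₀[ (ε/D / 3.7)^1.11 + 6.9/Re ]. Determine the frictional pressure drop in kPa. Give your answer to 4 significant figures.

Reynolds number Re = ρVD/μ = 1256 · 1.916 · 0.1448 / 0.368 = 946.6.
Re < 2300 → laminar flow, so f = 64/Re = 64/946.6 = 0.06761 (the turbulent correlation is not needed).
Darcy-Weisbach: ΔP = f(L/D)(ρV²/2) = 0.06761·(74.49/0.1448)·(1256·1.916²/2) = 0.06761·514.4·2305 = 8.018e+04 Pa.
ΔP = 8.018e+04 Pa = 80.18 kPa.

ΔP ≈ 80.18 kPa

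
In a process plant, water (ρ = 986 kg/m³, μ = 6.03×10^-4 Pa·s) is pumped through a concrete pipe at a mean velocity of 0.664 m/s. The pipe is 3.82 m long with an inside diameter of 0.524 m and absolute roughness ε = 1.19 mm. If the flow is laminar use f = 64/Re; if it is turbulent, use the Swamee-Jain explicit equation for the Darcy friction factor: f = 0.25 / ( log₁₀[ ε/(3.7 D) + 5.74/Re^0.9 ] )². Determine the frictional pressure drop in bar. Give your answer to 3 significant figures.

Reynolds number Re = ρVD/μ = 986 · 0.664 · 0.524 / 0.000603 = 5.689e+05.
Re > 4000 → turbulent. Relative roughness ε/D = 0.00119/0.524 = 0.00227. Swamee-Jain: f = 0.25/(log₁₀[0.00227/3.7 + 5.74/5.689e+05^0.9])² = 0.25/(log₁₀[0.000614 + 3.8e-05])² = 0.25/(-3.186)² = 0.02463.
Darcy-Weisbach: ΔP = f(L/D)(ρV²/2) = 0.02463·(3.82/0.524)·(986·0.664²/2) = 0.02463·7.29·217.4 = 39.03 Pa.
ΔP = 39.03 Pa = 3.90×10^-4 bar.

ΔP ≈ 3.90×10^-4 bar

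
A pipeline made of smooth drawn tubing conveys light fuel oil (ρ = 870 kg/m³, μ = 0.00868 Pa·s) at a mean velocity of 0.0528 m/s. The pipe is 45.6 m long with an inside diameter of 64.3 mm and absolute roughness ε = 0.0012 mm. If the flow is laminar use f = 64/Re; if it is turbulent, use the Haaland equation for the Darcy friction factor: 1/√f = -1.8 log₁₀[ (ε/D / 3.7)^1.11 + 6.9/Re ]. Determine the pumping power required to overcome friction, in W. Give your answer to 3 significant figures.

Reynolds number Re = ρVD/μ = 870 · 0.0528 · 0.0643 / 0.00868 = 340.3.
Re < 2300 → laminar flow, so f = 64/Re = 64/340.3 = 0.1881 (the turbulent correlation is not needed).
Darcy-Weisbach: ΔP = f(L/D)(ρV²/2) = 0.1881·(45.6/0.0643)·(870·0.0528²/2) = 0.1881·709.2·1.213 = 161.8 Pa.
Q = V·A = 0.0528·0.003247 = 0.0001715 m³/s.
Pumping power P = QΔP = 0.0001715·161.8 = 0.02773 W = 0.0277 W.

P ≈ 0.0277 W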